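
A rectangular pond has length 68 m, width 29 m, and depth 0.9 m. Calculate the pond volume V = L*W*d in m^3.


Base area = L * W = 68 * 29 = 1972 m^2
Volume = area * depth = 1972 * 0.9 = 1774.8 m^3

1774.8 m^3


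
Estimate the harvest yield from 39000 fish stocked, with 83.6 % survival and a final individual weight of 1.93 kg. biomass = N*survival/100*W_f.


Survivors = 39000 * 83.6/100 = 32604 fish
Harvest biomass = survivors * W_f = 32604 * 1.93 = 62925.72 kg

62925.72 kg


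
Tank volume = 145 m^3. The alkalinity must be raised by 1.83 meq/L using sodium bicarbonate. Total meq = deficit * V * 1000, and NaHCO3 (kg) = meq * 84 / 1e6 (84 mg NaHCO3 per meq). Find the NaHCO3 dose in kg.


Tank volume in L = 145 m^3 * 1000 = 145000 L
Total meq required = 1.83 meq/L * 145000 L = 265350 meq
NaHCO3 mass = 265350 meq * 84 mg/meq / 1e6 = 22.2894 kg

22.2894 kg


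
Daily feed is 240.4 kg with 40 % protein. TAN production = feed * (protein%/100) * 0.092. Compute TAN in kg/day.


Protein in feed = 240.4 * 40/100 = 96.16 kg/day
TAN = protein * 0.092 = 96.16 * 0.092 = 8.84672 kg/day

8.84672 kg/day


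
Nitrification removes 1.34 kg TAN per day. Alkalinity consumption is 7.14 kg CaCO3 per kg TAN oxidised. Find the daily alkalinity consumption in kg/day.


Alkalinity factor: 7.14 kg CaCO3 consumed per kg TAN nitrified
alk = 1.34 kg TAN * 7.14 = 9.5676 kg CaCO3/day

9.5676 kg CaCO3/day


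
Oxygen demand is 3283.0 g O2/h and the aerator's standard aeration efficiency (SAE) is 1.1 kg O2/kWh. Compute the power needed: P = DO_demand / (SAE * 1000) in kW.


SAE in g O2/kWh = 1.1 * 1000 = 1100 g/kWh
P = DO_demand / SAE_g = 3283.0 / 1100 = 2.98455 kW

2.98455 kW


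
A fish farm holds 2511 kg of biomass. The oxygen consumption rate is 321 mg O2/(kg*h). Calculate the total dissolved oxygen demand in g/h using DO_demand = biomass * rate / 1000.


Total O2 consumption (mg/h) = 2511 kg * 321 mg/(kg*h) = 806031 mg/h
Convert to g/h: 806031 / 1000 = 806.031 g/h

806.031 g/h


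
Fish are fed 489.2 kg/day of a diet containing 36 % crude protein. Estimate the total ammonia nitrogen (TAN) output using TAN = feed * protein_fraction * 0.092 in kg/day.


Protein in feed = 489.2 * 36/100 = 176.112 kg/day
TAN = protein * 0.092 = 176.112 * 0.092 = 16.202304 kg/day

16.202304 kg/day


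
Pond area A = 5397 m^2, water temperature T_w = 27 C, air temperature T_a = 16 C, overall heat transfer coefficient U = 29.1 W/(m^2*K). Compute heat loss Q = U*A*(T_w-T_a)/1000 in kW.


Temperature difference dT = 27 - 16 = 11 K
Heat loss (W) = U * A * dT = 29.1 * 5397 * 11 = 1727579.7 W
Convert to kW: 1727579.7 / 1000 = 1727.5797 kW

1727.5797 kW


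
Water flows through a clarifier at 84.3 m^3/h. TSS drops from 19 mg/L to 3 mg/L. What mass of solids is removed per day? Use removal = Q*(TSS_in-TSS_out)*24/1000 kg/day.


Concentration drop: TSS_in - TSS_out = 19 - 3 = 16 mg/L
Hourly solids removed = Q * dTSS = 84.3 m^3/h * 16 mg/L = 1348.8 g/h  (m^3/h * mg/L = g/h)
Daily solids removed = 1348.8 * 24 = 32371.2 g/day
Convert g to kg: 32371.2 / 1000 = 32.3712 kg/day

32.3712 kg/day


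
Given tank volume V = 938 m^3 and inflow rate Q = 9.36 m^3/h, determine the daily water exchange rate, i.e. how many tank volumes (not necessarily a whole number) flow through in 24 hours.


Daily flow volume = 9.36 m^3/h * 24 h = 224.64 m^3/day
Exchanges = daily flow / tank volume = 224.64 / 938 = 0.239488 exchanges/day

0.239488 exchanges/day


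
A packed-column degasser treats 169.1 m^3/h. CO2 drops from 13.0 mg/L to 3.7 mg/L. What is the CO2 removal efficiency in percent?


CO2_out / CO2_in = 3.7 / 13.0 = 0.28461538
Fraction remaining = 0.28461538
efficiency = (1 - 0.28461538) * 100 = 71.5385 %

71.5385 %


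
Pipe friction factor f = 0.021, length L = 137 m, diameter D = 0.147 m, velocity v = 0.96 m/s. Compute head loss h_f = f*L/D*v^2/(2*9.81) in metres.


v^2 = 0.96^2 = 0.9216 m^2/s^2
L/D = 137/0.147 = 931.97279
h_f = f*(L/D)*v^2/(2g) = 0.021 * 931.97279 * 0.9216 / 19.62 = 0.919318 m

0.919318 m


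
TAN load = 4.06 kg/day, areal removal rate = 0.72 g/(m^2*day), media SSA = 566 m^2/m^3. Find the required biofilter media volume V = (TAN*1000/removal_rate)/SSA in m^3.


A = 4.06*1000 / 0.72 = 5638.8889 m^2
V = 5638.8889 / 566 = 9.9627

9.9627 m^3


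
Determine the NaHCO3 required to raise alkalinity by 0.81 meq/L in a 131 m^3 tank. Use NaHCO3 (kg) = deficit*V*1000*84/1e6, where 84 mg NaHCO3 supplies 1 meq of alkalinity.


Tank volume in L = 131 m^3 * 1000 = 131000 L
Total meq required = 0.81 meq/L * 131000 L = 106110 meq
NaHCO3 mass = 106110 meq * 84 mg/meq / 1e6 = 8.91324 kg

8.91324 kg


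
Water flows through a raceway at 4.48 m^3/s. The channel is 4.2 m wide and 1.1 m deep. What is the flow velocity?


Cross-sectional area = W * d = 4.2 * 1.1 = 4.62 m^2
Velocity = Q / A = 4.48 / 4.62 = 0.969697 m/s

0.969697 m/s


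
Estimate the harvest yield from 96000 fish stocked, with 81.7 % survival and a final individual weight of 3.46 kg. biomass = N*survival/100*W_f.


Survivors = 96000 * 81.7/100 = 78432 fish
Harvest biomass = survivors * W_f = 78432 * 3.46 = 271374.72 kg

271374.72 kg


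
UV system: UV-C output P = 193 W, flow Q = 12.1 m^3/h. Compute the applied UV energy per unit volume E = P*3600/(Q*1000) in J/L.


Energy delivered per hour = 193 W * 3600 s = 694800 J/h
Volume treated per hour = 12.1 m^3/h * 1000 = 12100 L/h
dose = 694800 / 12100 = 57.4215 J/L

57.4215 J/L


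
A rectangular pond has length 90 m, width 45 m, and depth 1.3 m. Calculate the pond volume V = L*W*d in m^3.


Base area = L * W = 90 * 45 = 4050 m^2
Volume = area * depth = 4050 * 1.3 = 5265 m^3

5265 m^3


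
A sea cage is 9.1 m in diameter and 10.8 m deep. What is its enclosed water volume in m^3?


r = d/2 = 9.1/2 = 4.55 m
Base area = pi*r^2 = pi*4.55^2 = 65.038822 m^2
Volume = 65.038822 * 10.8 = 702.419 m^3

702.419 m^3


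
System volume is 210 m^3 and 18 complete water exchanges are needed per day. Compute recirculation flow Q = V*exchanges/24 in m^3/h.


Daily recirculation volume = 210 m^3 * 18 = 3780 m^3/day
Flow rate Q = daily volume / 24 h = 3780 / 24 = 157.5 m^3/h

157.5 m^3/h


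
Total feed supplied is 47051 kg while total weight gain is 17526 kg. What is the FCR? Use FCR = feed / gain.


FCR = feed consumed / weight gained
FCR = 47051 kg / 17526 kg = 2.68464

2.68464


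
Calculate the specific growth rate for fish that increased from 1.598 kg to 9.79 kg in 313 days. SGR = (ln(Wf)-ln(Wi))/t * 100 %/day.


ln(W_f) = ln(9.79) = 2.2813615
ln(W_i) = ln(1.598) = 0.46875285
ln(W_f) - ln(W_i) = 2.2813615 - 0.46875285 = 1.8126087
SGR = 1.8126087 / 313 * 100 = 0.579108 %/day

0.579108 %/day


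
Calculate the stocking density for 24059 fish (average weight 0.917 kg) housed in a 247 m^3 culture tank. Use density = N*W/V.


Total biomass = 24059 fish * 0.917 kg = 22062.103 kg
Density = total biomass / volume = 22062.103 / 247 = 89.3203 kg/m^3

89.3203 kg/m^3


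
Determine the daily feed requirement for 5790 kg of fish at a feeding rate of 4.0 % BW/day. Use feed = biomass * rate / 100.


Feeding rate fraction = 4.0% / 100 = 0.04
Daily feed = 5790 kg * 0.04 = 231.6 kg/day

231.6 kg/day


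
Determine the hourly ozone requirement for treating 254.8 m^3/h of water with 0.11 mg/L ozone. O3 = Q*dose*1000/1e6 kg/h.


O3 demand (mg/h) = Q * dose * 1000 = 254.8 * 0.11 * 1000 = 28028 mg/h
Convert mg to kg: 28028 / 1e6 = 0.028028 kg/h

0.028028 kg/h


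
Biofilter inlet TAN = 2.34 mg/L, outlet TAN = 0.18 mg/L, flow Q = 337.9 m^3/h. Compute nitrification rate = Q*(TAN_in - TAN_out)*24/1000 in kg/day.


Concentration drop: TAN_in - TAN_out = 2.34 - 0.18 = 2.16 mg/L
Hourly TAN removed = Q * dTAN = 337.9 m^3/h * 2.16 mg/L = 729.864 g/h  (m^3/h * mg/L = g/h)
Daily TAN removed = 729.864 * 24 = 17516.736 g/day
Convert to kg/day: 17516.736 / 1000 = 17.516736 kg/day

17.516736 kg/day


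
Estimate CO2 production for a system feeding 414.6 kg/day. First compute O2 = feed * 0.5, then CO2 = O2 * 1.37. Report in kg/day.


O2 = 414.6 * 0.5 = 207.3
CO2 = 207.3 * 1.37 = 284.001

284.001 kg/day


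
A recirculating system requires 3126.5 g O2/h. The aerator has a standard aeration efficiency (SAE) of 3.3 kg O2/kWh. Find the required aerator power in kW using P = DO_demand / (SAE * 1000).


SAE in g O2/kWh = 3.3 * 1000 = 3300 g/kWh
P = DO_demand / SAE_g = 3126.5 / 3300 = 0.947424 kW

0.947424 kW


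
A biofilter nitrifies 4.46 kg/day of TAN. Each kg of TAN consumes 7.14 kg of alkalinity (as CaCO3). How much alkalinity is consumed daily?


Alkalinity factor: 7.14 kg CaCO3 consumed per kg TAN nitrified
alk = 4.46 kg TAN * 7.14 = 31.8444 kg CaCO3/day

31.8444 kg CaCO3/day


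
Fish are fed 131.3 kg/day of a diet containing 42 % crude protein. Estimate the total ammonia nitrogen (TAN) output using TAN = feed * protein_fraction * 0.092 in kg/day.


Protein in feed = 131.3 * 42/100 = 55.146 kg/day
TAN = protein * 0.092 = 55.146 * 0.092 = 5.073432 kg/day

5.073432 kg/day


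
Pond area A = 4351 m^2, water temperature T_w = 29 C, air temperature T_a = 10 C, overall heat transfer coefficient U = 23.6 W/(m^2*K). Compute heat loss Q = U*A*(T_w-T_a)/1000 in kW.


Temperature difference dT = 29 - 10 = 19 K
Heat loss (W) = U * A * dT = 23.6 * 4351 * 19 = 1950988.4 W
Convert to kW: 1950988.4 / 1000 = 1950.9884 kW

1950.9884 kW


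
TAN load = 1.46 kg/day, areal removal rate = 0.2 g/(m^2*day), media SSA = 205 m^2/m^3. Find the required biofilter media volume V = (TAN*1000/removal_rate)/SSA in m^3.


A = 1.46*1000 / 0.2 = 7300 m^2
V = 7300 / 205 = 35.6098

35.6098 m^3


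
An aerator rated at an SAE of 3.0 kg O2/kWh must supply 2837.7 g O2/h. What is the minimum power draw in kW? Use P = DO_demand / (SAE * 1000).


SAE in g O2/kWh = 3.0 * 1000 = 3000 g/kWh
P = DO_demand / SAE_g = 2837.7 / 3000 = 0.9459 kW

0.9459 kW


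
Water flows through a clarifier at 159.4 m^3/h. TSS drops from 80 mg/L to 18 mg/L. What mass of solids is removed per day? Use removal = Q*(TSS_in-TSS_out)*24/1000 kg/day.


Concentration drop: TSS_in - TSS_out = 80 - 18 = 62 mg/L
Hourly solids removed = Q * dTSS = 159.4 m^3/h * 62 mg/L = 9882.8 g/h  (m^3/h * mg/L = g/h)
Daily solids removed = 9882.8 * 24 = 237187.2 g/day
Convert g to kg: 237187.2 / 1000 = 237.1872 kg/day

237.1872 kg/day


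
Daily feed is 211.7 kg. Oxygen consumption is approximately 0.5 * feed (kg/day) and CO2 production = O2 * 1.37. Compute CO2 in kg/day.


O2 = 211.7 * 0.5 = 105.85
CO2 = 105.85 * 1.37 = 145.0145

145.0145 kg/day


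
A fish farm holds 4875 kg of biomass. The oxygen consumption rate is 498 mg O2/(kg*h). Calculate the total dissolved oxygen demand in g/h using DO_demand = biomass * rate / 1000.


Total O2 consumption (mg/h) = 4875 kg * 498 mg/(kg*h) = 2427750 mg/h
Convert to g/h: 2427750 / 1000 = 2427.75 g/h

2427.75 g/h


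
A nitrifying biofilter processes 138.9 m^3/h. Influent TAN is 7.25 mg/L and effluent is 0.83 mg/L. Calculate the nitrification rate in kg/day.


Concentration drop: TAN_in - TAN_out = 7.25 - 0.83 = 6.42 mg/L
Hourly TAN removed = Q * dTAN = 138.9 m^3/h * 6.42 mg/L = 891.738 g/h  (m^3/h * mg/L = g/h)
Daily TAN removed = 891.738 * 24 = 21401.712 g/day
Convert to kg/day: 21401.712 / 1000 = 21.401712 kg/day

21.401712 kg/day


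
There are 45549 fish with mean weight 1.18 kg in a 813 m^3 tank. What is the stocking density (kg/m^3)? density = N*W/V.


Total biomass = 45549 fish * 1.18 kg = 53747.82 kg
Density = total biomass / volume = 53747.82 / 813 = 66.1105 kg/m^3

66.1105 kg/m^3


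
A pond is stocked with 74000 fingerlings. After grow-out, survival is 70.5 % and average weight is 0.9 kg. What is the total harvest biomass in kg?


Survivors = 74000 * 70.5/100 = 52170 fish
Harvest biomass = survivors * W_f = 52170 * 0.9 = 46953 kg

46953 kg


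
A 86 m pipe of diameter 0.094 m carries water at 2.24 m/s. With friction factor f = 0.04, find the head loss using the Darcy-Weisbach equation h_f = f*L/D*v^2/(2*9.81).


v^2 = 2.24^2 = 5.0176 m^2/s^2
L/D = 86/0.094 = 914.89362
h_f = f*(L/D)*v^2/(2g) = 0.04 * 914.89362 * 5.0176 / 19.62 = 9.35896 m

9.35896 m


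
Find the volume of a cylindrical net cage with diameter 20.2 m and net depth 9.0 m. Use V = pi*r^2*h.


r = d/2 = 20.2/2 = 10.1 m
Base area = pi*r^2 = pi*10.1^2 = 320.47387 m^2
Volume = 320.47387 * 9.0 = 2884.26 m^3

2884.26 m^3


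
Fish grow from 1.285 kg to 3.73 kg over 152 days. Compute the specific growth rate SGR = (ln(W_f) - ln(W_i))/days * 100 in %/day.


ln(W_f) = ln(3.73) = 1.3164082
ln(W_i) = ln(1.285) = 0.25075872
ln(W_f) - ln(W_i) = 1.3164082 - 0.25075872 = 1.0656495
SGR = 1.0656495 / 152 * 100 = 0.701085 %/day

0.701085 %/day


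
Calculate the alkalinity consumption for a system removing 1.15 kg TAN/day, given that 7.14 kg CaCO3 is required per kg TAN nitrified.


Alkalinity factor: 7.14 kg CaCO3 consumed per kg TAN nitrified
alk = 1.15 kg TAN * 7.14 = 8.211 kg CaCO3/day

8.211 kg CaCO3/day


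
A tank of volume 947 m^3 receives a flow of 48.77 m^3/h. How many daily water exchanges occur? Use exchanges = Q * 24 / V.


Daily flow volume = 48.77 m^3/h * 24 h = 1170.48 m^3/day
Exchanges = daily flow / tank volume = 1170.48 / 947 = 1.23599 exchanges/day

1.23599 exchanges/day


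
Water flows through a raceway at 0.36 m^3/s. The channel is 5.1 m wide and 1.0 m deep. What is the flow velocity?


Cross-sectional area = W * d = 5.1 * 1.0 = 5.1 m^2
Velocity = Q / A = 0.36 / 5.1 = 0.0705882 m/s

0.0705882 m/s


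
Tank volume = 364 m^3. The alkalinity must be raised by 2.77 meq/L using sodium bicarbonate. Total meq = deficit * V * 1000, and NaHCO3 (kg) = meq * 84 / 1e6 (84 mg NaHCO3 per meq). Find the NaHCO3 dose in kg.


Tank volume in L = 364 m^3 * 1000 = 364000 L
Total meq required = 2.77 meq/L * 364000 L = 1008280 meq
NaHCO3 mass = 1008280 meq * 84 mg/meq / 1e6 = 84.6955 kg

84.6955 kg


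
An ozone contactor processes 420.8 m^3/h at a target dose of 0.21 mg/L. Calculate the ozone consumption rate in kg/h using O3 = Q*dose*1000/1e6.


O3 demand (mg/h) = Q * dose * 1000 = 420.8 * 0.21 * 1000 = 88368 mg/h
Convert mg to kg: 88368 / 1e6 = 0.088368 kg/h

0.088368 kg/h


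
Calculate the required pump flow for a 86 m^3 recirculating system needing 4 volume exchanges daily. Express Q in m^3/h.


Daily recirculation volume = 86 m^3 * 4 = 344 m^3/day
Flow rate Q = daily volume / 24 h = 344 / 24 = 14.3333 m^3/h

14.3333 m^3/h


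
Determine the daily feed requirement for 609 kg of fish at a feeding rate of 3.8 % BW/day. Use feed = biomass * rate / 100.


Feeding rate fraction = 3.8% / 100 = 0.038
Daily feed = 609 kg * 0.038 = 23.142 kg/day

23.142 kg/day


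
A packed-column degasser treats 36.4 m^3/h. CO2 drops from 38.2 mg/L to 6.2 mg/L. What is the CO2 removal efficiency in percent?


CO2_out / CO2_in = 6.2 / 38.2 = 0.16230366
Fraction remaining = 0.16230366
efficiency = (1 - 0.16230366) * 100 = 83.7696 %

83.7696 %


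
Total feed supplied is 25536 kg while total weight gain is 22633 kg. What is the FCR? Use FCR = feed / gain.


FCR = feed consumed / weight gained
FCR = 25536 kg / 22633 kg = 1.12826

1.12826


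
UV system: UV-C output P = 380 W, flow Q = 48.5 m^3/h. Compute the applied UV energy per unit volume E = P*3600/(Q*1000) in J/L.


Energy delivered per hour = 380 W * 3600 s = 1368000 J/h
Volume treated per hour = 48.5 m^3/h * 1000 = 48500 L/h
dose = 1368000 / 48500 = 28.2062 J/L

28.2062 J/L


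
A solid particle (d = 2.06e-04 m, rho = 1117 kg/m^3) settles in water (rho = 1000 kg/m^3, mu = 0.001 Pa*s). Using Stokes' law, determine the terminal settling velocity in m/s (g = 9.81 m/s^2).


Density difference: rho_p - rho_f = 1117 - 1000 = 117 kg/m^3
d^2 = (2.06e-04)^2 = 4.2436e-08 m^2
Numerator = (rho_p - rho_f) * g * d^2 = 117 * 9.81 * 4.2436e-08 = 4.8706768e-05
Denominator = 18 * mu = 18 * 0.001 = 0.018
v_s = 4.8706768e-05 / 0.018 = 0.00270593 m/s
Check: Re = rho_f * v_s * d / mu = 1000 * 0.00270593 * 2.06e-04 / 0.001 = 0.557 < 1, so Stokes' law applies.

0.00270593 m/s


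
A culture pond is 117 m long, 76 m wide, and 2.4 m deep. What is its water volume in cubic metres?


Base area = L * W = 117 * 76 = 8892 m^2
Volume = area * depth = 8892 * 2.4 = 21340.8 m^3

21340.8 m^3


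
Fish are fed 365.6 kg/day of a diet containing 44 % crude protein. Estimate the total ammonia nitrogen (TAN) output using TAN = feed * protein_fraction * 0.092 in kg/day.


Protein in feed = 365.6 * 44/100 = 160.864 kg/day
TAN = protein * 0.092 = 160.864 * 0.092 = 14.799488 kg/day

14.799488 kg/day


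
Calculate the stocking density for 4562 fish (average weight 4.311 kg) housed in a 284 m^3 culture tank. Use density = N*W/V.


Total biomass = 4562 fish * 4.311 kg = 19666.782 kg
Density = total biomass / volume = 19666.782 / 284 = 69.2492 kg/m^3

69.2492 kg/m^3


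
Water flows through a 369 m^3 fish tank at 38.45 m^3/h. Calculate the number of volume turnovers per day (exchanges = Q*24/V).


Daily flow volume = 38.45 m^3/h * 24 h = 922.8 m^3/day
Exchanges = daily flow / tank volume = 922.8 / 369 = 2.50081 exchanges/day

2.50081 exchanges/day


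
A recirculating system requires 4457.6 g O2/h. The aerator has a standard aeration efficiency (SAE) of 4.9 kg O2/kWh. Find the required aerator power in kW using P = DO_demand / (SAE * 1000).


SAE in g O2/kWh = 4.9 * 1000 = 4900 g/kWh
P = DO_demand / SAE_g = 4457.6 / 4900 = 0.909714 kW

0.909714 kW


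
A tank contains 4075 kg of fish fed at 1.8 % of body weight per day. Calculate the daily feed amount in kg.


Feeding rate fraction = 1.8% / 100 = 0.018
Daily feed = 4075 kg * 0.018 = 73.35 kg/day

73.35 kg/day


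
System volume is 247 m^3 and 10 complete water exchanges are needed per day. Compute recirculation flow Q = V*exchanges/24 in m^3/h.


Daily recirculation volume = 247 m^3 * 10 = 2470 m^3/day
Flow rate Q = daily volume / 24 h = 2470 / 24 = 102.917 m^3/h

102.917 m^3/h


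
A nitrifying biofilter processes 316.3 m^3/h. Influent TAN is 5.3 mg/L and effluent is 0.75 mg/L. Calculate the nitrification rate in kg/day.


Concentration drop: TAN_in - TAN_out = 5.3 - 0.75 = 4.55 mg/L
Hourly TAN removed = Q * dTAN = 316.3 m^3/h * 4.55 mg/L = 1439.165 g/h  (m^3/h * mg/L = g/h)
Daily TAN removed = 1439.165 * 24 = 34539.96 g/day
Convert to kg/day: 34539.96 / 1000 = 34.53996 kg/day

34.53996 kg/day


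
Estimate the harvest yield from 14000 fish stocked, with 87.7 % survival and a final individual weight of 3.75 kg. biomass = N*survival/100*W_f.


Survivors = 14000 * 87.7/100 = 12278 fish
Harvest biomass = survivors * W_f = 12278 * 3.75 = 46042.5 kg

46042.5 kg


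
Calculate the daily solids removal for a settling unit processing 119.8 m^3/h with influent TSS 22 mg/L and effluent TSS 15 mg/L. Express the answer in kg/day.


Concentration drop: TSS_in - TSS_out = 22 - 15 = 7 mg/L
Hourly solids removed = Q * dTSS = 119.8 m^3/h * 7 mg/L = 838.6 g/h  (m^3/h * mg/L = g/h)
Daily solids removed = 838.6 * 24 = 20126.4 g/day
Convert g to kg: 20126.4 / 1000 = 20.1264 kg/day

20.1264 kg/day


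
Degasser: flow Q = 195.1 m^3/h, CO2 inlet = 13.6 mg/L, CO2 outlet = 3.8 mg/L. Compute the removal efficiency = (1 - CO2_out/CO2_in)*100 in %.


CO2_out / CO2_in = 3.8 / 13.6 = 0.27941176
Fraction remaining = 0.27941176
efficiency = (1 - 0.27941176) * 100 = 72.0588 %

72.0588 %


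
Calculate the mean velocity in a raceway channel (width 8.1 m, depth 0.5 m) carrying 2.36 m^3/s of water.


Cross-sectional area = W * d = 8.1 * 0.5 = 4.05 m^2
Velocity = Q / A = 2.36 / 4.05 = 0.582716 m/s

0.582716 m/s


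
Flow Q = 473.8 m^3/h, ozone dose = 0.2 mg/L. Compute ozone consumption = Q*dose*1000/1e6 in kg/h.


O3 demand (mg/h) = Q * dose * 1000 = 473.8 * 0.2 * 1000 = 94760 mg/h
Convert mg to kg: 94760 / 1e6 = 0.09476 kg/h

0.09476 kg/h


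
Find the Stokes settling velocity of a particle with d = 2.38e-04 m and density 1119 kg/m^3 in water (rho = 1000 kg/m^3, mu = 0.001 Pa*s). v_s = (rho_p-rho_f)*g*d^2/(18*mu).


Density difference: rho_p - rho_f = 1119 - 1000 = 119 kg/m^3
d^2 = (2.38e-04)^2 = 5.6644e-08 m^2
Numerator = (rho_p - rho_f) * g * d^2 = 119 * 9.81 * 5.6644e-08 = 6.6125639e-05
Denominator = 18 * mu = 18 * 0.001 = 0.018
v_s = 6.6125639e-05 / 0.018 = 0.00367365 m/s
Check: Re = rho_f * v_s * d / mu = 1000 * 0.00367365 * 2.38e-04 / 0.001 = 0.874 < 1, so Stokes' law applies.

0.00367365 m/s


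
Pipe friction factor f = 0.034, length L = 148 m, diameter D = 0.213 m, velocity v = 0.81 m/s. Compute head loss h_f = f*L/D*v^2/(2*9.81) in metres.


v^2 = 0.81^2 = 0.6561 m^2/s^2
L/D = 148/0.213 = 694.83568
h_f = f*(L/D)*v^2/(2g) = 0.034 * 694.83568 * 0.6561 / 19.62 = 0.790009 m

0.790009 m


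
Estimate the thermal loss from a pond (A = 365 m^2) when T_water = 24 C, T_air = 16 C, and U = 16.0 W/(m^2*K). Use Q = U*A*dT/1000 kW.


Temperature difference dT = 24 - 16 = 8 K
Heat loss (W) = U * A * dT = 16.0 * 365 * 8 = 46720 W
Convert to kW: 46720 / 1000 = 46.72 kW

46.72 kW


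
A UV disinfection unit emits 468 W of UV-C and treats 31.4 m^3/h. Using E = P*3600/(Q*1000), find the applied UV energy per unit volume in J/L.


Energy delivered per hour = 468 W * 3600 s = 1684800 J/h
Volume treated per hour = 31.4 m^3/h * 1000 = 31400 L/h
dose = 1684800 / 31400 = 53.6561 J/L

53.6561 J/L


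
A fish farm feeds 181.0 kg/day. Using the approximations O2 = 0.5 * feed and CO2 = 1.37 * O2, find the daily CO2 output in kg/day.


O2 = 181.0 * 0.5 = 90.5
CO2 = 90.5 * 1.37 = 123.985

123.985 kg/day


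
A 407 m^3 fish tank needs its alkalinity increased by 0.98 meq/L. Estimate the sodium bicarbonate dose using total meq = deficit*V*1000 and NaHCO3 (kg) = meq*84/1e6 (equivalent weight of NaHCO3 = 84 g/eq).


Tank volume in L = 407 m^3 * 1000 = 407000 L
Total meq required = 0.98 meq/L * 407000 L = 398860 meq
NaHCO3 mass = 398860 meq * 84 mg/meq / 1e6 = 33.5042 kg

33.5042 kg


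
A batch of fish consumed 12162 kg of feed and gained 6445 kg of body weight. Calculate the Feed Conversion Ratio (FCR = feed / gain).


FCR = feed consumed / weight gained
FCR = 12162 kg / 6445 kg = 1.88704

1.88704


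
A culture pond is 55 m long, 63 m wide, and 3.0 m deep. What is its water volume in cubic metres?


Base area = L * W = 55 * 63 = 3465 m^2
Volume = area * depth = 3465 * 3.0 = 10395 m^3

10395 m^3


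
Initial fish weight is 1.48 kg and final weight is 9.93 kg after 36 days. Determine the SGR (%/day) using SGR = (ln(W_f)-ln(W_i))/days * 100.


ln(W_f) = ln(9.93) = 2.2955605
ln(W_i) = ln(1.48) = 0.39204209
ln(W_f) - ln(W_i) = 2.2955605 - 0.39204209 = 1.9035184
SGR = 1.9035184 / 36 * 100 = 5.28755 %/day

5.28755 %/day


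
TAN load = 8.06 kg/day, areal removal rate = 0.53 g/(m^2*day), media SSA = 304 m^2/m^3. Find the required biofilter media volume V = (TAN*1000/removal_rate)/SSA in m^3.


A = 8.06*1000 / 0.53 = 15207.547 m^2
V = 15207.547 / 304 = 50.0248

50.0248 m^3


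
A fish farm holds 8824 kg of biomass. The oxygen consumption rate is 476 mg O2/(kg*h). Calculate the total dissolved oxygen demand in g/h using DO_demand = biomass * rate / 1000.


Total O2 consumption (mg/h) = 8824 kg * 476 mg/(kg*h) = 4200224 mg/h
Convert to g/h: 4200224 / 1000 = 4200.224 g/h

4200.224 g/h


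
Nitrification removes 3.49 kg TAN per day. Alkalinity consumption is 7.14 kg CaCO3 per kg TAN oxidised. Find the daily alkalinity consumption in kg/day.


Alkalinity factor: 7.14 kg CaCO3 consumed per kg TAN nitrified
alk = 3.49 kg TAN * 7.14 = 24.9186 kg CaCO3/day

24.9186 kg CaCO3/day


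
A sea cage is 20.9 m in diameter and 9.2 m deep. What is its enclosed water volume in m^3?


r = d/2 = 20.9/2 = 10.45 m
Base area = pi*r^2 = pi*10.45^2 = 343.06977 m^2
Volume = 343.06977 * 9.2 = 3156.24 m^3

3156.24 m^3


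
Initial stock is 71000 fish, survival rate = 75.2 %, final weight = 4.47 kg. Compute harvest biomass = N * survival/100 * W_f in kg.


Survivors = 71000 * 75.2/100 = 53392 fish
Harvest biomass = survivors * W_f = 53392 * 4.47 = 238662.24 kg

238662.24 kg


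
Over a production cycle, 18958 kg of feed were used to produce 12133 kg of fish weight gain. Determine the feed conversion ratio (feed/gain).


FCR = feed consumed / weight gained
FCR = 18958 kg / 12133 kg = 1.56252

1.56252


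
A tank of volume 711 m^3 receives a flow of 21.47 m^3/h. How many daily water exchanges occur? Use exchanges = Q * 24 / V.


Daily flow volume = 21.47 m^3/h * 24 h = 515.28 m^3/day
Exchanges = daily flow / tank volume = 515.28 / 711 = 0.724726 exchanges/day

0.724726 exchanges/day


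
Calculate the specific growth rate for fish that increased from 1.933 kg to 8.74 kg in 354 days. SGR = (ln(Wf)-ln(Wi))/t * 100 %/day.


ln(W_f) = ln(8.74) = 2.1679102
ln(W_i) = ln(1.933) = 0.6590732
ln(W_f) - ln(W_i) = 2.1679102 - 0.6590732 = 1.508837
SGR = 1.508837 / 354 * 100 = 0.426225 %/day

0.426225 %/day


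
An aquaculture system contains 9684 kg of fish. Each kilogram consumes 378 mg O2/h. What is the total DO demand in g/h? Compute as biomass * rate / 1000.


Total O2 consumption (mg/h) = 9684 kg * 378 mg/(kg*h) = 3660552 mg/h
Convert to g/h: 3660552 / 1000 = 3660.552 g/h

3660.552 g/h


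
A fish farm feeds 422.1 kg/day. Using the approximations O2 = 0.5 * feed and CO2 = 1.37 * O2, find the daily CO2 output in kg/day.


O2 = 422.1 * 0.5 = 211.05
CO2 = 211.05 * 1.37 = 289.1385

289.1385 kg/day


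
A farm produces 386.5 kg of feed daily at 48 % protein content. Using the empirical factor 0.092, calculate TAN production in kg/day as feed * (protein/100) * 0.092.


Protein in feed = 386.5 * 48/100 = 185.52 kg/day
TAN = protein * 0.092 = 185.52 * 0.092 = 17.06784 kg/day

17.06784 kg/day


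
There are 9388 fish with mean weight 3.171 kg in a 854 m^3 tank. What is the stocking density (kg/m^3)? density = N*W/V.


Total biomass = 9388 fish * 3.171 kg = 29769.348 kg
Density = total biomass / volume = 29769.348 / 854 = 34.8587 kg/m^3

34.8587 kg/m^3


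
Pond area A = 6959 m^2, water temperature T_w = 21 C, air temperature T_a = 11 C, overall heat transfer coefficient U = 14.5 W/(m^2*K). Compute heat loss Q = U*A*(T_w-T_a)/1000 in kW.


Temperature difference dT = 21 - 11 = 10 K
Heat loss (W) = U * A * dT = 14.5 * 6959 * 10 = 1009055 W
Convert to kW: 1009055 / 1000 = 1009.055 kW

1009.055 kW


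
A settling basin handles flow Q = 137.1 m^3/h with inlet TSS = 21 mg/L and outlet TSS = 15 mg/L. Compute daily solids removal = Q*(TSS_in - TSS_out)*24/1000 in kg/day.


Concentration drop: TSS_in - TSS_out = 21 - 15 = 6 mg/L
Hourly solids removed = Q * dTSS = 137.1 m^3/h * 6 mg/L = 822.6 g/h  (m^3/h * mg/L = g/h)
Daily solids removed = 822.6 * 24 = 19742.4 g/day
Convert g to kg: 19742.4 / 1000 = 19.7424 kg/day

19.7424 kg/day


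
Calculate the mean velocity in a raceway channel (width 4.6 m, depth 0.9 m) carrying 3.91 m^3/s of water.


Cross-sectional area = W * d = 4.6 * 0.9 = 4.14 m^2
Velocity = Q / A = 3.91 / 4.14 = 0.944444 m/s

0.944444 m/s


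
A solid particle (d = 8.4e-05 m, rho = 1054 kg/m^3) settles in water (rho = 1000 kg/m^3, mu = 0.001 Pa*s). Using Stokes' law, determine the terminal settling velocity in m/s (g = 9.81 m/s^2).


Density difference: rho_p - rho_f = 1054 - 1000 = 54 kg/m^3
d^2 = (8.4e-05)^2 = 7.056e-09 m^2
Numerator = (rho_p - rho_f) * g * d^2 = 54 * 9.81 * 7.056e-09 = 3.7378454e-06
Denominator = 18 * mu = 18 * 0.001 = 0.018
v_s = 3.7378454e-06 / 0.018 = 2.07658e-04 m/s
Check: Re = rho_f * v_s * d / mu = 1000 * 2.07658e-04 * 8.4e-05 / 0.001 = 0.0174 < 1, so Stokes' law applies.

2.07658e-04 m/s


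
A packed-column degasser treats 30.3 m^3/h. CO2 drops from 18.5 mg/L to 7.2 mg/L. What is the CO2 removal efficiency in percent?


CO2_out / CO2_in = 7.2 / 18.5 = 0.38918919
Fraction remaining = 0.38918919
efficiency = (1 - 0.38918919) * 100 = 61.0811 %

61.0811 %


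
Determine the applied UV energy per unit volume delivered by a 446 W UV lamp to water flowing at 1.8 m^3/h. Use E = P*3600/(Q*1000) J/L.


Energy delivered per hour = 446 W * 3600 s = 1605600 J/h
Volume treated per hour = 1.8 m^3/h * 1000 = 1800 L/h
dose = 1605600 / 1800 = 892 J/L

892 J/L


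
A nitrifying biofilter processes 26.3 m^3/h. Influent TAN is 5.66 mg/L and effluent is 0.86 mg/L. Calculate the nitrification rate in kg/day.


Concentration drop: TAN_in - TAN_out = 5.66 - 0.86 = 4.8 mg/L
Hourly TAN removed = Q * dTAN = 26.3 m^3/h * 4.8 mg/L = 126.24 g/h  (m^3/h * mg/L = g/h)
Daily TAN removed = 126.24 * 24 = 3029.76 g/day
Convert to kg/day: 3029.76 / 1000 = 3.02976 kg/day

3.02976 kg/day


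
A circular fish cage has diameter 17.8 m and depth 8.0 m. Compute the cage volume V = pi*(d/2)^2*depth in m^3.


r = d/2 = 17.8/2 = 8.9 m
Base area = pi*r^2 = pi*8.9^2 = 248.84555 m^2
Volume = 248.84555 * 8.0 = 1990.76 m^3

1990.76 m^3


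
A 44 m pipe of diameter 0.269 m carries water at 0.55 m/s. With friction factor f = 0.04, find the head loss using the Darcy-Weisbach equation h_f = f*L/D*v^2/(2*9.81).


v^2 = 0.55^2 = 0.3025 m^2/s^2
L/D = 44/0.269 = 163.56877
h_f = f*(L/D)*v^2/(2g) = 0.04 * 163.56877 * 0.3025 / 19.62 = 0.100876 m

0.100876 m


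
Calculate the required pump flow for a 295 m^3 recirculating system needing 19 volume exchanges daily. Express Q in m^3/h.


Daily recirculation volume = 295 m^3 * 19 = 5605 m^3/day
Flow rate Q = daily volume / 24 h = 5605 / 24 = 233.542 m^3/h

233.542 m^3/h


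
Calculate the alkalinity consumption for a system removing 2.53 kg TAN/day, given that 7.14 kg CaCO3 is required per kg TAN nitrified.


Alkalinity factor: 7.14 kg CaCO3 consumed per kg TAN nitrified
alk = 2.53 kg TAN * 7.14 = 18.0642 kg CaCO3/day

18.0642 kg CaCO3/day


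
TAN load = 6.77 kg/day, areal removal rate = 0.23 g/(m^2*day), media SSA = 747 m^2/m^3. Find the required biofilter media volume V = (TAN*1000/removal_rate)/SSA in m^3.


A = 6.77*1000 / 0.23 = 29434.783 m^2
V = 29434.783 / 747 = 39.404

39.404 m^3


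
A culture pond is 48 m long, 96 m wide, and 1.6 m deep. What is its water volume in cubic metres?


Base area = L * W = 48 * 96 = 4608 m^2
Volume = area * depth = 4608 * 1.6 = 7372.8 m^3

7372.8 m^3


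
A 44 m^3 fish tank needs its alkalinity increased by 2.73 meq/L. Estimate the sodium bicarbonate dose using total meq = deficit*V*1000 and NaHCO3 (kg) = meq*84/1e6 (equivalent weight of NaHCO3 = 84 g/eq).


Tank volume in L = 44 m^3 * 1000 = 44000 L
Total meq required = 2.73 meq/L * 44000 L = 120120 meq
NaHCO3 mass = 120120 meq * 84 mg/meq / 1e6 = 10.0901 kg

10.0901 kg


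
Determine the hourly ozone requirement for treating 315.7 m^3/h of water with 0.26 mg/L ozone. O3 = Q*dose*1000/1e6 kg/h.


O3 demand (mg/h) = Q * dose * 1000 = 315.7 * 0.26 * 1000 = 82082 mg/h
Convert mg to kg: 82082 / 1e6 = 0.082082 kg/h

0.082082 kg/h


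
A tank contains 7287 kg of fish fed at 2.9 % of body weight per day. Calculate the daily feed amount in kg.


Feeding rate fraction = 2.9% / 100 = 0.029
Daily feed = 7287 kg * 0.029 = 211.323 kg/day

211.323 kg/day


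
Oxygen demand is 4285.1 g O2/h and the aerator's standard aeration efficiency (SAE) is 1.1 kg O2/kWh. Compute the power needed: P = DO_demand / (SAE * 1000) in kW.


SAE in g O2/kWh = 1.1 * 1000 = 1100 g/kWh
P = DO_demand / SAE_g = 4285.1 / 1100 = 3.89555 kW

3.89555 kW


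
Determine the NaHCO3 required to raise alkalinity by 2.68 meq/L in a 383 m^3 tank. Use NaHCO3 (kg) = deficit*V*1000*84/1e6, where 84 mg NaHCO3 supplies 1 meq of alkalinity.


Tank volume in L = 383 m^3 * 1000 = 383000 L
Total meq required = 2.68 meq/L * 383000 L = 1026440 meq
NaHCO3 mass = 1026440 meq * 84 mg/meq / 1e6 = 86.221 kg

86.221 kg


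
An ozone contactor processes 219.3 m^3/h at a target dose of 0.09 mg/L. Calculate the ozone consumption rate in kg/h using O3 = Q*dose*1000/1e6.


O3 demand (mg/h) = Q * dose * 1000 = 219.3 * 0.09 * 1000 = 19737 mg/h
Convert mg to kg: 19737 / 1e6 = 0.019737 kg/h

0.019737 kg/h


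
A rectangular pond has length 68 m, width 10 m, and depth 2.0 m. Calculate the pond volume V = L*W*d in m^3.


Base area = L * W = 68 * 10 = 680 m^2
Volume = area * depth = 680 * 2.0 = 1360 m^3

1360 m^3


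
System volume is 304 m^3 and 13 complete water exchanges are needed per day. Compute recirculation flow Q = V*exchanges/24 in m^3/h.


Daily recirculation volume = 304 m^3 * 13 = 3952 m^3/day
Flow rate Q = daily volume / 24 h = 3952 / 24 = 164.667 m^3/h

164.667 m^3/h


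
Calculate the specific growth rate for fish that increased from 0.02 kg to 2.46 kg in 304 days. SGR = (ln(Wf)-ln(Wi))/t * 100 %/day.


ln(W_f) = ln(2.46) = 0.90016135
ln(W_i) = ln(0.02) = -3.912023
ln(W_f) - ln(W_i) = 0.90016135 - -3.912023 = 4.8121843
SGR = 4.8121843 / 304 * 100 = 1.58296 %/day

1.58296 %/day


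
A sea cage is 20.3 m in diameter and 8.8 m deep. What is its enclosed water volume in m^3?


r = d/2 = 20.3/2 = 10.15 m
Base area = pi*r^2 = pi*10.15^2 = 323.65473 m^2
Volume = 323.65473 * 8.8 = 2848.16 m^3

2848.16 m^3


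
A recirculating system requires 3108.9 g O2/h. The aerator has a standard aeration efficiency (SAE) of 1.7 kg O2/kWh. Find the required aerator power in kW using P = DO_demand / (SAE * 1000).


SAE in g O2/kWh = 1.7 * 1000 = 1700 g/kWh
P = DO_demand / SAE_g = 3108.9 / 1700 = 1.82876 kW

1.82876 kW


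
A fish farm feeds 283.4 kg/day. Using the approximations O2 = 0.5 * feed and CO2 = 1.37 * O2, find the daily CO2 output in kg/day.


O2 = 283.4 * 0.5 = 141.7
CO2 = 141.7 * 1.37 = 194.129

194.129 kg/day


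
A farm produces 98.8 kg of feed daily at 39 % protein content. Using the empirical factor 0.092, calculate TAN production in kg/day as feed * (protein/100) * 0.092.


Protein in feed = 98.8 * 39/100 = 38.532 kg/day
TAN = protein * 0.092 = 38.532 * 0.092 = 3.544944 kg/day

3.544944 kg/day


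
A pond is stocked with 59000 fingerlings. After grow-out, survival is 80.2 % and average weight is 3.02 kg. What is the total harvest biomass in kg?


Survivors = 59000 * 80.2/100 = 47318 fish
Harvest biomass = survivors * W_f = 47318 * 3.02 = 142900.36 kg

142900.36 kg


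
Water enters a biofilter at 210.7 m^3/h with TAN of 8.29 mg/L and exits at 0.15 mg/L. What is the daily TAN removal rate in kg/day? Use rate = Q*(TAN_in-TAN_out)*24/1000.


Concentration drop: TAN_in - TAN_out = 8.29 - 0.15 = 8.14 mg/L
Hourly TAN removed = Q * dTAN = 210.7 m^3/h * 8.14 mg/L = 1715.098 g/h  (m^3/h * mg/L = g/h)
Daily TAN removed = 1715.098 * 24 = 41162.352 g/day
Convert to kg/day: 41162.352 / 1000 = 41.162352 kg/day

41.162352 kg/day


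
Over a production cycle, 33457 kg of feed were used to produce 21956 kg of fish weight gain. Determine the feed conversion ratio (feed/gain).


FCR = feed consumed / weight gained
FCR = 33457 kg / 21956 kg = 1.52382

1.52382


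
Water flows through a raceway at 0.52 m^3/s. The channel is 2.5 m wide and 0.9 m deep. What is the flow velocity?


Cross-sectional area = W * d = 2.5 * 0.9 = 2.25 m^2
Velocity = Q / A = 0.52 / 2.25 = 0.231111 m/s

0.231111 m/s


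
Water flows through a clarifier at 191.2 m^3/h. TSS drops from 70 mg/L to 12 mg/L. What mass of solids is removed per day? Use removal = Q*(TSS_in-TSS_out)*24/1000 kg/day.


Concentration drop: TSS_in - TSS_out = 70 - 12 = 58 mg/L
Hourly solids removed = Q * dTSS = 191.2 m^3/h * 58 mg/L = 11089.6 g/h  (m^3/h * mg/L = g/h)
Daily solids removed = 11089.6 * 24 = 266150.4 g/day
Convert g to kg: 266150.4 / 1000 = 266.1504 kg/day

266.1504 kg/day


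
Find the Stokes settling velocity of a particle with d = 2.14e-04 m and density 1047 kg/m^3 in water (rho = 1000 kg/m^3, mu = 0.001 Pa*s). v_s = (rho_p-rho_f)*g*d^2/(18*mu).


Density difference: rho_p - rho_f = 1047 - 1000 = 47 kg/m^3
d^2 = (2.14e-04)^2 = 4.5796e-08 m^2
Numerator = (rho_p - rho_f) * g * d^2 = 47 * 9.81 * 4.5796e-08 = 2.1115162e-05
Denominator = 18 * mu = 18 * 0.001 = 0.018
v_s = 2.1115162e-05 / 0.018 = 0.00117306 m/s
Check: Re = rho_f * v_s * d / mu = 1000 * 0.00117306 * 2.14e-04 / 0.001 = 0.251 < 1, so Stokes' law applies.

0.00117306 m/s


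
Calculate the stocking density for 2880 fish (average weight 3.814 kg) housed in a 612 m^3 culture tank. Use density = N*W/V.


Total biomass = 2880 fish * 3.814 kg = 10984.32 kg
Density = total biomass / volume = 10984.32 / 612 = 17.9482 kg/m^3

17.9482 kg/m^3


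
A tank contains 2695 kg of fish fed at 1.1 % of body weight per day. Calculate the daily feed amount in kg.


Feeding rate fraction = 1.1% / 100 = 0.011
Daily feed = 2695 kg * 0.011 = 29.645 kg/day

29.645 kg/day


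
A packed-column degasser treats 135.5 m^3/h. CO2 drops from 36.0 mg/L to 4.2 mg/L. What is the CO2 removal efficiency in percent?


CO2_out / CO2_in = 4.2 / 36.0 = 0.11666667
Fraction remaining = 0.11666667
efficiency = (1 - 0.11666667) * 100 = 88.3333 %

88.3333 %


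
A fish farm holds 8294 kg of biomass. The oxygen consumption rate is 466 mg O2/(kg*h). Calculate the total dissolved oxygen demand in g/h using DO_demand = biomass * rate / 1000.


Total O2 consumption (mg/h) = 8294 kg * 466 mg/(kg*h) = 3865004 mg/h
Convert to g/h: 3865004 / 1000 = 3865.004 g/h

3865.004 g/h


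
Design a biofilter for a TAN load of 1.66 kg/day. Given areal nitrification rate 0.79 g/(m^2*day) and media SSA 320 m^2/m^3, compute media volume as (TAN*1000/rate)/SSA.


A = 1.66*1000 / 0.79 = 2101.2658 m^2
V = 2101.2658 / 320 = 6.56646

6.56646 m^3


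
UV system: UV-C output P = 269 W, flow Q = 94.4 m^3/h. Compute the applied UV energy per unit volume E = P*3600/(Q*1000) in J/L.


Energy delivered per hour = 269 W * 3600 s = 968400 J/h
Volume treated per hour = 94.4 m^3/h * 1000 = 94400 L/h
dose = 968400 / 94400 = 10.2585 J/L

10.2585 J/L


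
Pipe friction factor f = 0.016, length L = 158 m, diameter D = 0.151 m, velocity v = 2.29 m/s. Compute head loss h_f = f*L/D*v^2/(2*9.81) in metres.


v^2 = 2.29^2 = 5.2441 m^2/s^2
L/D = 158/0.151 = 1046.3576
h_f = f*(L/D)*v^2/(2g) = 0.016 * 1046.3576 * 5.2441 / 19.62 = 4.47478 m

4.47478 m


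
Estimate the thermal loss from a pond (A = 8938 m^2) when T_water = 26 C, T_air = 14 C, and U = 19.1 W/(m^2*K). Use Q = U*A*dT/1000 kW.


Temperature difference dT = 26 - 14 = 12 K
Heat loss (W) = U * A * dT = 19.1 * 8938 * 12 = 2048589.6 W
Convert to kW: 2048589.6 / 1000 = 2048.5896 kW

2048.5896 kW


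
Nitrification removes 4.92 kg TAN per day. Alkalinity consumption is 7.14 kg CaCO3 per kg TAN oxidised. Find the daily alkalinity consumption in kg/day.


Alkalinity factor: 7.14 kg CaCO3 consumed per kg TAN nitrified
alk = 4.92 kg TAN * 7.14 = 35.1288 kg CaCO3/day

35.1288 kg CaCO3/day


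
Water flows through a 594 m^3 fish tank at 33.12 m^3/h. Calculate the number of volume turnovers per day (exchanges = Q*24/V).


Daily flow volume = 33.12 m^3/h * 24 h = 794.88 m^3/day
Exchanges = daily flow / tank volume = 794.88 / 594 = 1.33818 exchanges/day

1.33818 exchanges/day


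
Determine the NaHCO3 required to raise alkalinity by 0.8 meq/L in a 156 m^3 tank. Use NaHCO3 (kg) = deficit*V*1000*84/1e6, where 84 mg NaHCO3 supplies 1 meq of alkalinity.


Tank volume in L = 156 m^3 * 1000 = 156000 L
Total meq required = 0.8 meq/L * 156000 L = 124800 meq
NaHCO3 mass = 124800 meq * 84 mg/meq / 1e6 = 10.4832 kg

10.4832 kg


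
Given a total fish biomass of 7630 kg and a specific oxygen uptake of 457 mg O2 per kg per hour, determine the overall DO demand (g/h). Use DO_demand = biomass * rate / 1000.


Total O2 consumption (mg/h) = 7630 kg * 457 mg/(kg*h) = 3486910 mg/h
Convert to g/h: 3486910 / 1000 = 3486.91 g/h

3486.91 g/h


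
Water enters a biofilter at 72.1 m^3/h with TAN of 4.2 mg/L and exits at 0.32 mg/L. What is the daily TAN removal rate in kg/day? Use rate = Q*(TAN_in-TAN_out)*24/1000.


Concentration drop: TAN_in - TAN_out = 4.2 - 0.32 = 3.88 mg/L
Hourly TAN removed = Q * dTAN = 72.1 m^3/h * 3.88 mg/L = 279.748 g/h  (m^3/h * mg/L = g/h)
Daily TAN removed = 279.748 * 24 = 6713.952 g/day
Convert to kg/day: 6713.952 / 1000 = 6.713952 kg/day

6.713952 kg/day
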